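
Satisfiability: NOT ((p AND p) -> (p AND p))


Check all 2 assignments over {p}:
p | φ
-----
F | F
T | F
No assignment makes the formula true.

Unsatisfiable.


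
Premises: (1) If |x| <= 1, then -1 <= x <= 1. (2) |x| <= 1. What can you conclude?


Modus ponens: from (P → Q) and P, infer Q.
P = '|x| <= 1' is asserted, and P → Q holds, so Q follows.

-1 <= x <= 1.


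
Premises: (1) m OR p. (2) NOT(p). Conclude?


Disjunctive syllogism: from (P ∨ Q) and ¬P, infer Q.
One disjunct, 'p', is ruled out; the other must hold.

m


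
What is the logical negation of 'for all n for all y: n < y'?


Negation flips each quantifier (∀↔∃) and negates the inner predicate.
¬(for all n for all y: φ) = there exists n there exists y: ¬φ.

there exists n there exists y: NOT(n < y)


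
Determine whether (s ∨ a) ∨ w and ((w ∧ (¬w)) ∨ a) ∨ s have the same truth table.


Compare truth tables:
a | s | w | φ | ψ
-----------------
F | F | F | F | F
T | F | F | T | T
F | T | F | T | T
T | T | F | T | T
F | F | T | T | F
T | F | T | T | T
F | T | T | T | T
T | T | T | T | T
They differ at row 5 (a=F, s=F, w=T): φ=T but ψ=F.

No, they are not logically equivalent.


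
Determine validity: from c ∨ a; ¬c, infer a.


This matches the form of disjunctive syllogism: the conclusion follows in every model of the premises.

Valid.


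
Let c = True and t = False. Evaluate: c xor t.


Exclusive or is true when exactly one operand is true.
Substitute: c=True, t=False.
True xor False evaluates to True.

True


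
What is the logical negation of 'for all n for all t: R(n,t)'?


Negation flips each quantifier (∀↔∃) and negates the inner predicate.
¬(for all n for all t: φ) = there exists n there exists t: ¬φ.

there exists n there exists t: NOT(R(n,t))


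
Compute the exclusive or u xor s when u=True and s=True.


Exclusive or is true when exactly one operand is true.
Substitute: u=True, s=True.
True xor True evaluates to False.

False


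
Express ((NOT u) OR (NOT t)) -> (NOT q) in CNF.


Step 1: Rewrite as ¬((¬u) ∨ (¬t)) ∨ (¬q) = (¬(¬u) ∧ ¬(¬t)) ∨ (¬q).
Step 2: Distribute ∨ over ∧.
Step 3: Eliminate any double negations (¬¬X = X).

(u OR (NOT q)) AND (t OR (NOT q))


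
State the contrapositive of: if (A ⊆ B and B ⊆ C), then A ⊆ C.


The contrapositive of (P → Q) is (¬Q → ¬P); it is logically equivalent to the original.
Here P = '(A ⊆ B and B ⊆ C)' and Q = 'A ⊆ C'.

If not (A ⊆ C), then not ((A ⊆ B and B ⊆ C)).


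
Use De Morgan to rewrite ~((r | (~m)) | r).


De Morgan: the negation of a disjunction is the conjunction of the negations.
Distribute ~ across |, flipping it to &, and negate each literal.

((~r) & m) & (~r)


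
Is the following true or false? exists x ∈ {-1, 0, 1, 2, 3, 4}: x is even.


Evaluate the predicate on each element: -1:False, 0:True, 1:False, 2:True, 3:False, 4:True.
Witness x = 0 satisfies the predicate.

True


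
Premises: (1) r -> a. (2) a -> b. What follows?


Hypothetical syllogism: from (P → Q) and (Q → R), infer (P → R).
Chain the two implications through the shared middle term 'a'.

r -> b


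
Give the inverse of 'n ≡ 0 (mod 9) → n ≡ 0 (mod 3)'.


The inverse of (P → Q) is (¬P → ¬Q). It is equivalent to the converse, not to the original.
Here P = 'n ≡ 0 (mod 9)' and Q = 'n ≡ 0 (mod 3)'.

If not (n ≡ 0 (mod 9)), then not (n ≡ 0 (mod 3)).


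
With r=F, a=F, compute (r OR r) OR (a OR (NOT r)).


Substitute r=F, a=F:
r OR r = F OR F = F
NOT r = T
a OR (NOT r) = F OR T = T
(r OR r) OR (a OR (NOT r)) = F OR T = T

T


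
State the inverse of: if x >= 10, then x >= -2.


The inverse of (P → Q) is (¬P → ¬Q). It is equivalent to the converse, not to the original.
Here P = 'x >= 10' and Q = 'x >= -2'.

If not (x >= 10), then not (x >= -2).


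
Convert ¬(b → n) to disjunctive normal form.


Step 1: Rewrite implication then negate: ¬(¬b ∨ n) = b ∧ ¬n.

b ∧ (¬n)


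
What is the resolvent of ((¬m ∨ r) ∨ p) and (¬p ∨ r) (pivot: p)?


The clauses contain complementary literals p and ¬p.
Resolution eliminates this pair and disjoins the remaining literals (merging duplicates).

(¬m ∨ r)


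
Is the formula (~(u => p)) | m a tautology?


Build the truth table over {m, p, u}:
m | p | u | φ
-------------
False | False | False | False
True | False | False | True
False | True | False | False
True | True | False | True
False | False | True | True
True | False | True | True
False | True | True | False
True | True | True | True
Counterexample at row 1: with m=False, p=False, u=False, the formula is False.

No, it is not a tautology.


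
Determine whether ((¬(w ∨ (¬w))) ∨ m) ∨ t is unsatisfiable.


Truth table over {m, t, w}:
m | t | w | φ
-------------
F | F | F | F
T | F | F | T
F | T | F | T
T | T | F | T
F | F | T | F
T | F | T | T
F | T | T | T
T | T | T | T
Satisfying assignment at row 2: m=T, t=F, w=F gives T.

No, it is not a contradiction.


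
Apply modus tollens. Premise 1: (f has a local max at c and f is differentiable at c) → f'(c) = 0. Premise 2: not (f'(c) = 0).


Modus tollens: from (P → Q) and ¬Q, infer ¬P.
Q = 'f'(c) = 0' is denied; since P → Q, P must also fail.

Not ((f has a local max at c and f is differentiable at c)).


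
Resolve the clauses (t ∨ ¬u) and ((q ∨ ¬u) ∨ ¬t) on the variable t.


The clauses contain complementary literals t and ¬t.
Resolution eliminates this pair and disjoins the remaining literals (merging duplicates).

(¬u ∨ q)


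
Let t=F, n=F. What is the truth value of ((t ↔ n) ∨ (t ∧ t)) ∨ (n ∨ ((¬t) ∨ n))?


Substitute t=F, n=F:
t ↔ n = F ↔ F = T
t ∧ t = F ∧ F = F
(t ↔ n) ∨ (t ∧ t) = T ∨ F = T
¬t = T
(¬t) ∨ n = T ∨ F = T
n ∨ ((¬t) ∨ n) = F ∨ T = T
((t ↔ n) ∨ (t ∧ t)) ∨ (n ∨ ((¬t) ∨ n)) = T ∨ T = T

T


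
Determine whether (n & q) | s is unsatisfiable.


Truth table over {n, q, s}:
n | q | s | φ
-------------
False | False | False | False
True | False | False | False
False | True | False | False
True | True | False | True
False | False | True | True
True | False | True | True
False | True | True | True
True | True | True | True
Satisfying assignment at row 4: n=True, q=True, s=False gives True.

No, it is not a contradiction.


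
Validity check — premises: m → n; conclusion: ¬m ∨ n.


This matches the form of material implication: the conclusion follows in every model of the premises.

Valid.


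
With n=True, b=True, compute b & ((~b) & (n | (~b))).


Substitute n=True, b=True:
~b = False
~b = False
n | (~b) = True | False = True
(~b) & (n | (~b)) = False & True = False
b & ((~b) & (n | (~b))) = True & False = False

False


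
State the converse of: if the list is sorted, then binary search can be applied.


The converse of (P → Q) is (Q → P). It is not in general equivalent to the original.
Here P = 'the list is sorted' and Q = 'binary search can be applied'.

If binary search can be applied, then the list is sorted.


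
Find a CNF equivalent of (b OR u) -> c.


Step 1: Rewrite as ¬(b ∨ u) ∨ c = (¬b ∧ ¬u) ∨ c.
Step 2: Distribute ∨ over ∧.

((NOT b) OR c) AND ((NOT u) OR c)


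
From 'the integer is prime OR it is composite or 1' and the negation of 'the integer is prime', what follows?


Disjunctive syllogism: from (P ∨ Q) and ¬P, infer Q.
One disjunct, 'the integer is prime', is ruled out; the other must hold.

it is composite or 1


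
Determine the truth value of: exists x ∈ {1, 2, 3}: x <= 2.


Evaluate the predicate on each element: 1:True, 2:True, 3:False.
Witness x = 1 satisfies the predicate.

True


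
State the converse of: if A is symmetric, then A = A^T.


The converse of (P → Q) is (Q → P). It is not in general equivalent to the original.
Here P = 'A is symmetric' and Q = 'A = A^T'.

If A = A^T, then A is symmetric.


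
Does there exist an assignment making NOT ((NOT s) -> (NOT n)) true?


Search for a satisfying assignment over {n, s}.
Try n=T, s=F: the formula evaluates to T.
A satisfying assignment exists.

Satisfiable.


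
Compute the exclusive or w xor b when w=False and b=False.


Exclusive or is true when exactly one operand is true.
Substitute: w=False, b=False.
False xor False evaluates to False.

False


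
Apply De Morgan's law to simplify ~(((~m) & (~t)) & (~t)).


De Morgan: the negation of a conjunction is the disjunction of the negations.
Distribute ~ across &, flipping it to |, and negate each literal.

(m | t) | t


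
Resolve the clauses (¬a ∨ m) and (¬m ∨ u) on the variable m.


The clauses contain complementary literals m and ¬m.
Resolution eliminates this pair and disjoins the remaining literals (merging duplicates).

(¬a ∨ u)


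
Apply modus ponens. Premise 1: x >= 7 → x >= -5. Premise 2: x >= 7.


Modus ponens: from (P → Q) and P, infer Q.
P = 'x >= 7' is asserted, and P → Q holds, so Q follows.

x >= -5.


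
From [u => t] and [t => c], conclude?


Hypothetical syllogism: from (P → Q) and (Q → R), infer (P → R).
Chain the two implications through the shared middle term 't'.

u => c


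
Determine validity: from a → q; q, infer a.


This is affirming the consequent (fallacy). There exist truth assignments where the premises are all true but the conclusion is false.

Invalid.


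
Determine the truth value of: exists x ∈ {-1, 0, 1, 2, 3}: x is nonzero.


Evaluate the predicate on each element: -1:True, 0:False, 1:True, 2:True, 3:True.
Witness x = -1 satisfies the predicate.

True


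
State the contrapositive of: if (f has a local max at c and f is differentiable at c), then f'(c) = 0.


The contrapositive of (P → Q) is (¬Q → ¬P); it is logically equivalent to the original.
Here P = '(f has a local max at c and f is differentiable at c)' and Q = 'f'(c) = 0'.

If not (f'(c) = 0), then not ((f has a local max at c and f is differentiable at c)).


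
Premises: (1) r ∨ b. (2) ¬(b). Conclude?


Disjunctive syllogism: from (P ∨ Q) and ¬P, infer Q.
One disjunct, 'b', is ruled out; the other must hold.

r


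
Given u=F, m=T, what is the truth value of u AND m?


Conjunction is true only when both operands are true.
Substitute: u=F, m=T.
F AND T evaluates to F.

F


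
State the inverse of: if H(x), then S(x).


The inverse of (P → Q) is (¬P → ¬Q). It is equivalent to the converse, not to the original.
Here P = 'H(x)' and Q = 'S(x)'.

If not (H(x)), then not (S(x)).


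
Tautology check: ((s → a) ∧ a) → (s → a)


Build the truth table over {a, s}:
a | s | φ
---------
F | F | T
T | F | T
F | T | T
T | T | T
Every row evaluates to true.

Yes, it is a tautology.


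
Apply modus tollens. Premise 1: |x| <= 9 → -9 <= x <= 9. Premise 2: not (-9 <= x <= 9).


Modus tollens: from (P → Q) and ¬Q, infer ¬P.
Q = '-9 <= x <= 9' is denied; since P → Q, P must also fail.

Not (|x| <= 9).


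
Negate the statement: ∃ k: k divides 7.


¬(∀ x: φ) = ∃ x: ¬φ, and ¬(∃ x: φ) = ∀ x: ¬φ.
Apply to the existential statement.

∀ k: ¬(k divides 7)


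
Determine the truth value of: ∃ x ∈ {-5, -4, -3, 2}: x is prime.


Evaluate the predicate on each element: -5:F, -4:F, -3:F, 2:T.
Witness x = 2 satisfies the predicate.

T


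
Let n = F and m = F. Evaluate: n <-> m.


Biconditional is true when both operands have the same truth value.
Substitute: n=F, m=F.
F <-> F evaluates to T.

T


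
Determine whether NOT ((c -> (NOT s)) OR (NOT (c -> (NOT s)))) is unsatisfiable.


Truth table over {c, s}:
c | s | φ
---------
F | F | F
T | F | F
F | T | F
T | T | F
Every row is false.

Yes, it is a contradiction.


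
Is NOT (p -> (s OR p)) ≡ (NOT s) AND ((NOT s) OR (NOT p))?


Compare truth tables:
p | s | φ | ψ
-------------
F | F | F | T
T | F | F | T
F | T | F | F
T | T | F | F
They differ at row 1 (p=F, s=F): φ=F but ψ=T.

No, they are not logically equivalent.


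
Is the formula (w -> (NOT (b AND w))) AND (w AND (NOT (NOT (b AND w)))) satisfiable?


Check all 4 assignments over {b, w}:
b | w | φ
---------
F | F | F
T | F | F
F | T | F
T | T | F
No assignment makes the formula true.

Unsatisfiable.


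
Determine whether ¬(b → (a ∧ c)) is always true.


Build the truth table over {a, b, c}:
a | b | c | φ
-------------
F | F | F | F
T | F | F | F
F | T | F | T
T | T | F | T
F | F | T | F
T | F | T | F
F | T | T | T
T | T | T | F
Counterexample at row 1: with a=F, b=F, c=F, the formula is F.

No, it is not a tautology.


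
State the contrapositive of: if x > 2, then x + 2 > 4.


The contrapositive of (P → Q) is (¬Q → ¬P); it is logically equivalent to the original.
Here P = 'x > 2' and Q = 'x + 2 > 4'.

If not (x + 2 > 4), then not (x > 2).


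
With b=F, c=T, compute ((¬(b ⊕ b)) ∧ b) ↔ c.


Substitute b=F, c=T:
b ⊕ b = F ⊕ F = F
¬(b ⊕ b) = T
(¬(b ⊕ b)) ∧ b = T ∧ F = F
((¬(b ⊕ b)) ∧ b) ↔ c = F ↔ T = F

F


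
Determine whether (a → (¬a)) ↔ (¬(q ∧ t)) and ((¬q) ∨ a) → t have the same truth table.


Compare truth tables:
a | q | t | φ | ψ
-----------------
F | F | F | T | F
T | F | F | F | F
F | T | F | T | T
T | T | F | F | F
F | F | T | T | T
T | F | T | F | T
F | T | T | F | T
T | T | T | T | T
They differ at row 1 (a=F, q=F, t=F): φ=T but ψ=F.

No, they are not logically equivalent.


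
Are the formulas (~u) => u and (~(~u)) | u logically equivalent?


Compare truth tables:
u | φ | ψ
---------
False | False | False
True | True | True
The columns φ and ψ agree on every row.

Yes, they are logically equivalent.


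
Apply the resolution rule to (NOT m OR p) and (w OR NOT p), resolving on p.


The clauses contain complementary literals p and NOTp.
Resolution eliminates this pair and disjoins the remaining literals (merging duplicates).

(NOT m OR w)


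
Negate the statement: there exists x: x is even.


¬(for all x: φ) = there exists x: ¬φ, and ¬(there exists x: φ) = for all x: ¬φ.
Apply to the existential statement.

for all x: NOT(x is even)


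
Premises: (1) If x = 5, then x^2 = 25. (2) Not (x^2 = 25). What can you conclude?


Modus tollens: from (P → Q) and ¬Q, infer ¬P.
Q = 'x^2 = 25' is denied; since P → Q, P must also fail.

Not (x = 5).


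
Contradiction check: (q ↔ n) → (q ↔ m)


Truth table over {m, n, q}:
m | n | q | φ
-------------
F | F | F | T
T | F | F | F
F | T | F | T
T | T | F | T
F | F | T | T
T | F | T | T
F | T | T | F
T | T | T | T
Satisfying assignment at row 1: m=F, n=F, q=F gives T.

No, it is not a contradiction.


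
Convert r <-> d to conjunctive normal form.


Step 1: Rewrite r ↔ d as (r → d) ∧ (d → r).
Step 2: Rewrite each implication as a disjunction.

((NOT r) OR d) AND ((NOT d) OR r)


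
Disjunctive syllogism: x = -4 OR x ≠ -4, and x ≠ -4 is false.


Disjunctive syllogism: from (P ∨ Q) and ¬P, infer Q.
One disjunct, 'x ≠ -4', is ruled out; the other must hold.

x = -4


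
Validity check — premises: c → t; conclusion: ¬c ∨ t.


This matches the form of material implication: the conclusion follows in every model of the premises.

Valid.


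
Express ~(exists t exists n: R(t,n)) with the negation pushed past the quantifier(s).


Negation flips each quantifier (∀↔∃) and negates the inner predicate.
¬(exists t exists n: φ) = forall t forall n: ¬φ.

forall t forall n: ~(R(t,n))


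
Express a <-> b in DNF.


Step 1: a ↔ b is true exactly when both agree: (a ∧ b) ∨ (¬a ∧ ¬b).

(a AND b) OR ((NOT a) AND (NOT b))


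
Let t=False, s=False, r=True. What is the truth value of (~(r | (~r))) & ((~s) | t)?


Substitute t=False, s=False, r=True:
~r = False
r | (~r) = True | False = True
~(r | (~r)) = False
~s = True
(~s) | t = True | False = True
(~(r | (~r))) & ((~s) | t) = False & True = False

False


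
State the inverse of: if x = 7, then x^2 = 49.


The inverse of (P → Q) is (¬P → ¬Q). It is equivalent to the converse, not to the original.
Here P = 'x = 7' and Q = 'x^2 = 49'.

If not (x = 7), then not (x^2 = 49).


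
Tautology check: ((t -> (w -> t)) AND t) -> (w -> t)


Build the truth table over {t, w}:
t | w | φ
---------
F | F | T
T | F | T
F | T | T
T | T | T
Every row evaluates to true.

Yes, it is a tautology.


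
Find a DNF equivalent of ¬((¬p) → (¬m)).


Step 1: Rewrite implication then negate: ¬(¬(¬p) ∨ (¬m)) = (¬p) ∧ ¬(¬m).
Step 2: Eliminate any double negations (¬¬X = X).

(¬p) ∧ m


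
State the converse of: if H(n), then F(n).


The converse of (P → Q) is (Q → P). It is not in general equivalent to the original.
Here P = 'H(n)' and Q = 'F(n)'.

If F(n), then H(n).


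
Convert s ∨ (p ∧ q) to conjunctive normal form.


Step 1: Distribute ∨ over ∧: s ∨ (p ∧ q) = (s ∨ p) ∧ (s ∨ q).

(s ∨ p) ∧ (s ∨ q)


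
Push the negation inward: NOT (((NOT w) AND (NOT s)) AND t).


De Morgan: the negation of a conjunction is the disjunction of the negations.
Distribute NOT across AND, flipping it to OR, and negate each literal.

(w OR s) OR (NOT t)


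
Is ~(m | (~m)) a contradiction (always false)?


Truth table over {m}:
m | φ
-----
False | False
True | False
Every row is false.

Yes, it is a contradiction.


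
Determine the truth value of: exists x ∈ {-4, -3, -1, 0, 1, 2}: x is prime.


Evaluate the predicate on each element: -4:False, -3:False, -1:False, 0:False, 1:False, 2:True.
Witness x = 2 satisfies the predicate.

True


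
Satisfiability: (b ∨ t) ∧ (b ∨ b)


Search for a satisfying assignment over {b, t}.
Try b=T, t=F: the formula evaluates to T.
A satisfying assignment exists.

Satisfiable.


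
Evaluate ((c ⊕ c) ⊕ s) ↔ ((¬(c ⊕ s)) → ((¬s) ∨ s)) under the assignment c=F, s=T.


Substitute c=F, s=T:
c ⊕ c = F ⊕ F = F
(c ⊕ c) ⊕ s = F ⊕ T = T
c ⊕ s = F ⊕ T = T
¬(c ⊕ s) = F
¬s = F
(¬s) ∨ s = F ∨ T = T
(¬(c ⊕ s)) → ((¬s) ∨ s) = F → T = T
((c ⊕ c) ⊕ s) ↔ ((¬(c ⊕ s)) → ((¬s) ∨ s)) = T ↔ T = T

T


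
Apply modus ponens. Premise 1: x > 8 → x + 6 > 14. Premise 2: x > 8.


Modus ponens: from (P → Q) and P, infer Q.
P = 'x > 8' is asserted, and P → Q holds, so Q follows.

x + 6 > 14.


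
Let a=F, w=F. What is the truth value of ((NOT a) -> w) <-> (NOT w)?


Substitute a=F, w=F:
NOT a = T
(NOT a) -> w = T -> F = F
NOT w = T
((NOT a) -> w) <-> (NOT w) = F <-> T = F

F


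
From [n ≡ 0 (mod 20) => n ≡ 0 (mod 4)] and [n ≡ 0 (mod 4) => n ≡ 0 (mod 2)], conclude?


Hypothetical syllogism: from (P → Q) and (Q → R), infer (P → R).
Chain the two implications through the shared middle term 'n ≡ 0 (mod 4)'.

n ≡ 0 (mod 20) => n ≡ 0 (mod 2)


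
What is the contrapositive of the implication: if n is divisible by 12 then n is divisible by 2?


The contrapositive of (P → Q) is (¬Q → ¬P); it is logically equivalent to the original.
Here P = 'n is divisible by 12' and Q = 'n is divisible by 2'.

If not (n is divisible by 2), then not (n is divisible by 12).


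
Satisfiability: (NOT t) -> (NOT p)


Search for a satisfying assignment over {p, t}.
Try p=F, t=F: the formula evaluates to T.
A satisfying assignment exists.

Satisfiable.


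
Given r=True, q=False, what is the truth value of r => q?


Implication is false only when antecedent is true and consequent is false.
Substitute: r=True, q=False.
True => False evaluates to False.

False


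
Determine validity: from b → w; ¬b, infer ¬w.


This is denying the antecedent (fallacy). There exist truth assignments where the premises are all true but the conclusion is false.

Invalid.


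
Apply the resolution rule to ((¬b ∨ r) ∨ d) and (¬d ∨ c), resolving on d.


The clauses contain complementary literals d and ¬d.
Resolution eliminates this pair and disjoins the remaining literals (merging duplicates).

((¬b ∨ r) ∨ c)


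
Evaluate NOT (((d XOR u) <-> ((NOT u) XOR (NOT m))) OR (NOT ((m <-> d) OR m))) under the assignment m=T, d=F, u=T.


Substitute m=T, d=F, u=T:
d XOR u = F XOR T = T
NOT u = F
NOT m = F
(NOT u) XOR (NOT m) = F XOR F = F
(d XOR u) <-> ((NOT u) XOR (NOT m)) = T <-> F = F
m <-> d = T <-> F = F
(m <-> d) OR m = F OR T = T
NOT ((m <-> d) OR m) = F
((d XOR u) <-> ((NOT u) XOR (NOT m))) OR (NOT ((m <-> d) OR m)) = F OR F = F
NOT (((d XOR u) <-> ((NOT u) XOR (NOT m))) OR (NOT ((m <-> d) OR m))) = T

T


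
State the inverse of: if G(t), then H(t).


The inverse of (P → Q) is (¬P → ¬Q). It is equivalent to the converse, not to the original.
Here P = 'G(t)' and Q = 'H(t)'.

If not (G(t)), then not (H(t)).


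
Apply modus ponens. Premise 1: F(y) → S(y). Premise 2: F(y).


Modus ponens: from (P → Q) and P, infer Q.
P = 'F(y)' is asserted, and P → Q holds, so Q follows.

S(y).


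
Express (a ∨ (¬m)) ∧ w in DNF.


Step 1: Distribute ∧ over ∨: (a ∨ (¬m)) ∧ w = (a ∧ w) ∨ ((¬m) ∧ w).

(a ∧ w) ∨ ((¬m) ∧ w)


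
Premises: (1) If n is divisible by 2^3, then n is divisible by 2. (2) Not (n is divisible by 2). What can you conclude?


Modus tollens: from (P → Q) and ¬Q, infer ¬P.
Q = 'n is divisible by 2' is denied; since P → Q, P must also fail.

Not (n is divisible by 2^3).


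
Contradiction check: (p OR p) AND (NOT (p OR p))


Truth table over {p}:
p | φ
-----
F | F
T | F
Every row is false.

Yes, it is a contradiction.


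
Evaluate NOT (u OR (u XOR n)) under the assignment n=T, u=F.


Substitute n=T, u=F:
u XOR n = F XOR T = T
u OR (u XOR n) = F OR T = T
NOT (u OR (u XOR n)) = F

F


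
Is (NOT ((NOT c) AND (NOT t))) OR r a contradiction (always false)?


Truth table over {c, r, t}:
c | r | t | φ
-------------
F | F | F | F
T | F | F | T
F | T | F | T
T | T | F | T
F | F | T | T
T | F | T | T
F | T | T | T
T | T | T | T
Satisfying assignment at row 2: c=T, r=F, t=F gives T.

No, it is not a contradiction.


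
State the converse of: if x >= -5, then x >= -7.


The converse of (P → Q) is (Q → P). It is not in general equivalent to the original.
Here P = 'x >= -5' and Q = 'x >= -7'.

If x >= -7, then x >= -5.


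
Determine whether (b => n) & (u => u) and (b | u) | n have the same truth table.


Compare truth tables:
b | n | u | φ | ψ
-----------------
False | False | False | True | False
True | False | False | False | True
False | True | False | True | True
True | True | False | True | True
False | False | True | True | True
True | False | True | False | True
False | True | True | True | True
True | True | True | True | True
They differ at row 1 (b=False, n=False, u=False): φ=True but ψ=False.

No, they are not logically equivalent.


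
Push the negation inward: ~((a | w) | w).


De Morgan: the negation of a disjunction is the conjunction of the negations.
Distribute ~ across |, flipping it to &, and negate each literal.

((~a) & (~w)) & (~w)


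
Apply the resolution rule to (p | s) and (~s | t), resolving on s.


The clauses contain complementary literals s and ~s.
Resolution eliminates this pair and disjoins the remaining literals (merging duplicates).

(p | t)


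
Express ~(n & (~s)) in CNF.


Step 1: Apply De Morgan: ¬(n ∧ (¬s)) = ¬n ∨ ¬(¬s).
Step 2: Eliminate any double negations (¬¬X = X).

(~n) | s


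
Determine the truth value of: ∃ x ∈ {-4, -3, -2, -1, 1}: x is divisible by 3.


Evaluate the predicate on each element: -4:F, -3:T, -2:F, -1:F, 1:F.
Witness x = -3 satisfies the predicate.

T


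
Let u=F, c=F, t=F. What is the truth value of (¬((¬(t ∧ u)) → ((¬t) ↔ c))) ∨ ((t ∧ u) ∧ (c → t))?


Substitute u=F, c=F, t=F:
t ∧ u = F ∧ F = F
¬(t ∧ u) = T
¬t = T
(¬t) ↔ c = T ↔ F = F
(¬(t ∧ u)) → ((¬t) ↔ c) = T → F = F
¬((¬(t ∧ u)) → ((¬t) ↔ c)) = T
t ∧ u = F ∧ F = F
c → t = F → F = T
(t ∧ u) ∧ (c → t) = F ∧ T = F
(¬((¬(t ∧ u)) → ((¬t) ↔ c))) ∨ ((t ∧ u) ∧ (c → t)) = T ∨ F = T

T


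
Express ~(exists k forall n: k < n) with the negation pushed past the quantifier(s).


Negation flips each quantifier (∀↔∃) and negates the inner predicate.
¬(exists k forall n: φ) = forall k exists n: ¬φ.

forall k exists n: ~(k < n)


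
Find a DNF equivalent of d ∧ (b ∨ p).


Step 1: Distribute ∧ over ∨: d ∧ (b ∨ p) = (d ∧ b) ∨ (d ∧ p).

(d ∧ b) ∨ (d ∧ p)


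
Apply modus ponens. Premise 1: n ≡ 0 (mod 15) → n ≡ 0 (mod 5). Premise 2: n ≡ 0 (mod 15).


Modus ponens: from (P → Q) and P, infer Q.
P = 'n ≡ 0 (mod 15)' is asserted, and P → Q holds, so Q follows.

n ≡ 0 (mod 5).


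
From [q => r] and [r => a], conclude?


Hypothetical syllogism: from (P → Q) and (Q → R), infer (P → R).
Chain the two implications through the shared middle term 'r'.

q => a


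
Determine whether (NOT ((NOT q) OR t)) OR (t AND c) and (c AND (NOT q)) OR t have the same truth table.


Compare truth tables:
c | q | t | φ | ψ
-----------------
F | F | F | F | F
T | F | F | F | T
F | T | F | T | F
T | T | F | T | F
F | F | T | F | T
T | F | T | T | T
F | T | T | F | T
T | T | T | T | T
They differ at row 2 (c=T, q=F, t=F): φ=F but ψ=T.

No, they are not logically equivalent.


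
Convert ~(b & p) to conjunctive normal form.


Step 1: Apply De Morgan: ¬(b ∧ p) = ¬b ∨ ¬p.

(~b) | (~p)


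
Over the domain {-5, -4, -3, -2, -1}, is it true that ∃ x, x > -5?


Evaluate the predicate on each element: -5:F, -4:T, -3:T, -2:T, -1:T.
Witness x = -4 satisfies the predicate.

T


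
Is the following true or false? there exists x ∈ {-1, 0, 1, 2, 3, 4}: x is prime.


Evaluate the predicate on each element: -1:F, 0:F, 1:F, 2:T, 3:T, 4:F.
Witness x = 2 satisfies the predicate.

T


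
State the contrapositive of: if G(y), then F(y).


The contrapositive of (P → Q) is (¬Q → ¬P); it is logically equivalent to the original.
Here P = 'G(y)' and Q = 'F(y)'.

If not (F(y)), then not (G(y)).


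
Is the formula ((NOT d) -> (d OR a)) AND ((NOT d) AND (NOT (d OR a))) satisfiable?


Check all 4 assignments over {a, d}:
a | d | φ
---------
F | F | F
T | F | F
F | T | F
T | T | F
No assignment makes the formula true.

Unsatisfiable.


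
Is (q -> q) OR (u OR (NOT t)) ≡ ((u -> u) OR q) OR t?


Compare truth tables:
q | t | u | φ | ψ
-----------------
F | F | F | T | T
T | F | F | T | T
F | T | F | T | T
T | T | F | T | T
F | F | T | T | T
T | F | T | T | T
F | T | T | T | T
T | T | T | T | T
The columns φ and ψ agree on every row.

Yes, they are logically equivalent.


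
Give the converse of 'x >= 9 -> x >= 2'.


The converse of (P → Q) is (Q → P). It is not in general equivalent to the original.
Here P = 'x >= 9' and Q = 'x >= 2'.

If x >= 2, then x >= 9.


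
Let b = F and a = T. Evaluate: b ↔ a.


Biconditional is true when both operands have the same truth value.
Substitute: b=F, a=T.
F ↔ T evaluates to F.

F


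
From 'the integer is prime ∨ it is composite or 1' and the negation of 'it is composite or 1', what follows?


Disjunctive syllogism: from (P ∨ Q) and ¬P, infer Q.
One disjunct, 'it is composite or 1', is ruled out; the other must hold.

the integer is prime


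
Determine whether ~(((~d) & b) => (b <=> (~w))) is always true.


Build the truth table over {b, d, w}:
b | d | w | φ
-------------
False | False | False | False
True | False | False | False
False | True | False | False
True | True | False | False
False | False | True | False
True | False | True | True
False | True | True | False
True | True | True | False
Counterexample at row 1: with b=False, d=False, w=False, the formula is False.

No, it is not a tautology.


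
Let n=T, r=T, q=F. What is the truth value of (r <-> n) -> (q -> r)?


Substitute n=T, r=T, q=F:
r <-> n = T <-> T = T
q -> r = F -> T = T
(r <-> n) -> (q -> r) = T -> T = T

T


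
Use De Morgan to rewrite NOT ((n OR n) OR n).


De Morgan: the negation of a disjunction is the conjunction of the negations.
Distribute NOT across OR, flipping it to AND, and negate each literal.

((NOT n) AND (NOT n)) AND (NOT n)


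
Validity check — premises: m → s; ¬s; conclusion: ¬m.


This matches the form of modus tollens: the conclusion follows in every model of the premises.

Valid.


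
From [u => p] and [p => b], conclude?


Hypothetical syllogism: from (P → Q) and (Q → R), infer (P → R).
Chain the two implications through the shared middle term 'p'.

u => b


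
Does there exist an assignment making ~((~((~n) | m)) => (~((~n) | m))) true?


Check all 4 assignments over {m, n}:
m | n | φ
---------
False | False | False
True | False | False
False | True | False
True | True | False
No assignment makes the formula true.

Unsatisfiable.


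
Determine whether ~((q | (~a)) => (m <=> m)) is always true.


Build the truth table over {a, m, q}:
a | m | q | φ
-------------
False | False | False | False
True | False | False | False
False | True | False | False
True | True | False | False
False | False | True | False
True | False | True | False
False | True | True | False
True | True | True | False
Counterexample at row 1: with a=False, m=False, q=False, the formula is False.

No, it is not a tautology.


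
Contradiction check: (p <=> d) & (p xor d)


Truth table over {d, p}:
d | p | φ
---------
False | False | False
True | False | False
False | True | False
True | True | False
Every row is false.

Yes, it is a contradiction.


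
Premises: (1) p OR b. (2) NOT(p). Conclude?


Disjunctive syllogism: from (P ∨ Q) and ¬P, infer Q.
One disjunct, 'p', is ruled out; the other must hold.

b


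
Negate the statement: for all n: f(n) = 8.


¬(for all x: φ) = there exists x: ¬φ, and ¬(there exists x: φ) = for all x: ¬φ.
Apply to the universal statement.

there exists n: NOT(f(n) = 8)


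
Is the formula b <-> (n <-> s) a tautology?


Build the truth table over {b, n, s}:
b | n | s | φ
-------------
F | F | F | F
T | F | F | T
F | T | F | T
T | T | F | F
F | F | T | T
T | F | T | F
F | T | T | F
T | T | T | T
Counterexample at row 1: with b=F, n=F, s=F, the formula is F.

No, it is not a tautology.


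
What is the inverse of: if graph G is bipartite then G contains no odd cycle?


The inverse of (P → Q) is (¬P → ¬Q). It is equivalent to the converse, not to the original.
Here P = 'graph G is bipartite' and Q = 'G contains no odd cycle'.

If not (graph G is bipartite), then not (G contains no odd cycle).


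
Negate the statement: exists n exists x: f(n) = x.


Negation flips each quantifier (∀↔∃) and negates the inner predicate.
¬(exists n exists x: φ) = forall n forall x: ¬φ.

forall n forall x: ~(f(n) = x)


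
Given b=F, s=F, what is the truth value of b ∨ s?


Disjunction is false only when both operands are false.
Substitute: b=F, s=F.
F ∨ F evaluates to F.

F


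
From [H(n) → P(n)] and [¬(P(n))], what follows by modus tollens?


Modus tollens: from (P → Q) and ¬Q, infer ¬P.
Q = 'P(n)' is denied; since P → Q, P must also fail.

Not (H(n)).


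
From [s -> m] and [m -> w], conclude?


Hypothetical syllogism: from (P → Q) and (Q → R), infer (P → R).
Chain the two implications through the shared middle term 'm'.

s -> w


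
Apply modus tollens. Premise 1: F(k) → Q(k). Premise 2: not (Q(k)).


Modus tollens: from (P → Q) and ¬Q, infer ¬P.
Q = 'Q(k)' is denied; since P → Q, P must also fail.

Not (F(k)).


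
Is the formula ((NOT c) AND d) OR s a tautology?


Build the truth table over {c, d, s}:
c | d | s | φ
-------------
F | F | F | F
T | F | F | F
F | T | F | T
T | T | F | F
F | F | T | T
T | F | T | T
F | T | T | T
T | T | T | T
Counterexample at row 1: with c=F, d=F, s=F, the formula is F.

No, it is not a tautology.


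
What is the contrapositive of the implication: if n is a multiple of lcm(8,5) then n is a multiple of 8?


The contrapositive of (P → Q) is (¬Q → ¬P); it is logically equivalent to the original.
Here P = 'n is a multiple of lcm(8,5)' and Q = 'n is a multiple of 8'.

If not (n is a multiple of 8), then not (n is a multiple of lcm(8,5)).


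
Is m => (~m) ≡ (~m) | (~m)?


Compare truth tables:
m | φ | ψ
---------
False | True | True
True | False | False
The columns φ and ψ agree on every row.

Yes, they are logically equivalent.


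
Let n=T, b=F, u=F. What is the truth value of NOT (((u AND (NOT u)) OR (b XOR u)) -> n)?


Substitute n=T, b=F, u=F:
NOT u = T
u AND (NOT u) = F AND T = F
b XOR u = F XOR F = F
(u AND (NOT u)) OR (b XOR u) = F OR F = F
((u AND (NOT u)) OR (b XOR u)) -> n = F -> T = T
NOT (((u AND (NOT u)) OR (b XOR u)) -> n) = F

F


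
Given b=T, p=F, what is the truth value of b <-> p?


Biconditional is true when both operands have the same truth value.
Substitute: b=T, p=F.
T <-> F evaluates to F.

F


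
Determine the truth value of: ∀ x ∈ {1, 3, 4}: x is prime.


Evaluate the predicate on each element: 1:F, 3:T, 4:F.
Counterexample x = 1 fails the predicate.

F


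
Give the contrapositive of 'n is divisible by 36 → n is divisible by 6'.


The contrapositive of (P → Q) is (¬Q → ¬P); it is logically equivalent to the original.
Here P = 'n is divisible by 36' and Q = 'n is divisible by 6'.

If not (n is divisible by 6), then not (n is divisible by 36).


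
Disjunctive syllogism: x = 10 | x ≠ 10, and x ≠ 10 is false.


Disjunctive syllogism: from (P ∨ Q) and ¬P, infer Q.
One disjunct, 'x ≠ 10', is ruled out; the other must hold.

x = 10


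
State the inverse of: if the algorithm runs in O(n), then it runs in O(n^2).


The inverse of (P → Q) is (¬P → ¬Q). It is equivalent to the converse, not to the original.
Here P = 'the algorithm runs in O(n)' and Q = 'it runs in O(n^2)'.

If not (the algorithm runs in O(n)), then not (it runs in O(n^2)).


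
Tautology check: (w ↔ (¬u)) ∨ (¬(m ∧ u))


Build the truth table over {m, u, w}:
m | u | w | φ
-------------
F | F | F | T
T | F | F | T
F | T | F | T
T | T | F | T
F | F | T | T
T | F | T | T
F | T | T | T
T | T | T | F
Counterexample at row 8: with m=T, u=T, w=T, the formula is F.

No, it is not a tautology.


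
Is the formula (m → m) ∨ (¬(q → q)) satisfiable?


Search for a satisfying assignment over {m, q}.
Try m=F, q=F: the formula evaluates to T.
A satisfying assignment exists.

Satisfiable.


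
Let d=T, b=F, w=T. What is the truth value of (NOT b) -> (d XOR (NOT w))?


Substitute d=T, b=F, w=T:
NOT b = T
NOT w = F
d XOR (NOT w) = T XOR F = T
(NOT b) -> (d XOR (NOT w)) = T -> T = T

T


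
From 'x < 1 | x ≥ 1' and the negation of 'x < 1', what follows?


Disjunctive syllogism: from (P ∨ Q) and ¬P, infer Q.
One disjunct, 'x < 1', is ruled out; the other must hold.

x ≥ 1


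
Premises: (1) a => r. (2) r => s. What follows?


Hypothetical syllogism: from (P → Q) and (Q → R), infer (P → R).
Chain the two implications through the shared middle term 'r'.

a => s


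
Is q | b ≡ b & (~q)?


Compare truth tables:
b | q | φ | ψ
-------------
False | False | False | False
True | False | True | True
False | True | True | False
True | True | True | False
They differ at row 3 (b=False, q=True): φ=True but ψ=False.

No, they are not logically equivalent.


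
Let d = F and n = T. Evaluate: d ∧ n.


Conjunction is true only when both operands are true.
Substitute: d=F, n=T.
F ∧ T evaluates to F.

F


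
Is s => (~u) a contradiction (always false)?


Truth table over {s, u}:
s | u | φ
---------
False | False | True
True | False | True
False | True | True
True | True | False
Satisfying assignment at row 1: s=False, u=False gives True.

No, it is not a contradiction.


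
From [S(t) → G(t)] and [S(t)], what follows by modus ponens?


Modus ponens: from (P → Q) and P, infer Q.
P = 'S(t)' is asserted, and P → Q holds, so Q follows.

G(t).


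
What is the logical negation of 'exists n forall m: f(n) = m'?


Negation flips each quantifier (∀↔∃) and negates the inner predicate.
¬(exists n forall m: φ) = forall n exists m: ¬φ.

forall n exists m: ~(f(n) = m)


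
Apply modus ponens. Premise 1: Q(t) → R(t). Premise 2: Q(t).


Modus ponens: from (P → Q) and P, infer Q.
P = 'Q(t)' is asserted, and P → Q holds, so Q follows.

R(t).


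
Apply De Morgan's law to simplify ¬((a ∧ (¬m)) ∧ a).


De Morgan: the negation of a conjunction is the disjunction of the negations.
Distribute ¬ across ∧, flipping it to ∨, and negate each literal.

((¬a) ∨ m) ∨ (¬a)


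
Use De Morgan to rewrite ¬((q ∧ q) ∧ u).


De Morgan: the negation of a conjunction is the disjunction of the negations.
Distribute ¬ across ∧, flipping it to ∨, and negate each literal.

((¬q) ∨ (¬q)) ∨ (¬u)


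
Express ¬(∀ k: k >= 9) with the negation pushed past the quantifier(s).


¬(∀ x: φ) = ∃ x: ¬φ, and ¬(∃ x: φ) = ∀ x: ¬φ.
Apply to the universal statement.

∃ k: ¬(k >= 9)


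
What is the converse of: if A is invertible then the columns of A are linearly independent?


The converse of (P → Q) is (Q → P). It is not in general equivalent to the original.
Here P = 'A is invertible' and Q = 'the columns of A are linearly independent'.

If the columns of A are linearly independent, then A is invertible.


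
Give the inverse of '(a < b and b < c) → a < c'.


The inverse of (P → Q) is (¬P → ¬Q). It is equivalent to the converse, not to the original.
Here P = '(a < b and b < c)' and Q = 'a < c'.

If not ((a < b and b < c)), then not (a < c).


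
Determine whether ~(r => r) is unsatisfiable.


Truth table over {r}:
r | φ
-----
False | False
True | False
Every row is false.

Yes, it is a contradiction.


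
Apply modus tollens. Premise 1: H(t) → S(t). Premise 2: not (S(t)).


Modus tollens: from (P → Q) and ¬Q, infer ¬P.
Q = 'S(t)' is denied; since P → Q, P must also fail.

Not (H(t)).


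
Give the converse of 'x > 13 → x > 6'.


The converse of (P → Q) is (Q → P). It is not in general equivalent to the original.
Here P = 'x > 13' and Q = 'x > 6'.

If x > 6, then x > 13.


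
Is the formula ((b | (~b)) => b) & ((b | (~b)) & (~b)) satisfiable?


Check all 2 assignments over {b}:
b | φ
-----
False | False
True | False
No assignment makes the formula true.

Unsatisfiable.


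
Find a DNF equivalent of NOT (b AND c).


Step 1: Apply De Morgan: ¬(b ∧ c) = ¬b ∨ ¬c.

(NOT b) OR (NOT c)


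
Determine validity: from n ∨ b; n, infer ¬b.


This is affirming a disjunct (fallacy). There exist truth assignments where the premises are all true but the conclusion is false.

Invalid.


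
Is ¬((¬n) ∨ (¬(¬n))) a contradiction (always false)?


Truth table over {n}:
n | φ
-----
F | F
T | F
Every row is false.

Yes, it is a contradiction.


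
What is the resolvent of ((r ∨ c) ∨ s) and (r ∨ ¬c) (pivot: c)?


The clauses contain complementary literals c and ¬c.
Resolution eliminates this pair and disjoins the remaining literals (merging duplicates).

(s ∨ r)


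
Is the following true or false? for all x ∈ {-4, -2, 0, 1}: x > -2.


Evaluate the predicate on each element: -4:F, -2:F, 0:T, 1:T.
Counterexample x = -4 fails the predicate.

F


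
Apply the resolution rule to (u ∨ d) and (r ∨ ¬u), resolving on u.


The clauses contain complementary literals u and ¬u.
Resolution eliminates this pair and disjoins the remaining literals (merging duplicates).

(d ∨ r)
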